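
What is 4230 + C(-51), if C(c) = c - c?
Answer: 4230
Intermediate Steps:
C(c) = 0
4230 + C(-51) = 4230 + 0 = 4230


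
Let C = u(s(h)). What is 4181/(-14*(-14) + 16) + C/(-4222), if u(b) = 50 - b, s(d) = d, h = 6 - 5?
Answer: 8820897/447532 ≈ 19.710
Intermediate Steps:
h = 1
C = 49 (C = 50 - 1*1 = 50 - 1 = 49)
4181/(-14*(-14) + 16) + C/(-4222) = 4181/(-14*(-14) + 16) + 49/(-4222) = 4181/(196 + 16) + 49*(-1/4222) = 4181/212 - 49/4222 = 8820897/447532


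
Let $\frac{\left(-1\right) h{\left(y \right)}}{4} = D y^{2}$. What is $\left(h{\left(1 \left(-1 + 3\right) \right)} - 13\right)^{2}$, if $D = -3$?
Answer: $1225$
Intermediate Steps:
$h{\left(y \right)} = 12 y^{2}$ ($h{\left(y \right)} = - 4 \left(- 3 y^{2}\right) = 12 y^{2}$)
$\left(h{\left(1 \left(-1 + 3\right) \right)} - 13\right)^{2} = \left(12 \left(1 \left(-1 + 3\right)\right)^{2} - 13\right)^{2} = \left(12 \left(1 \cdot 2\right)^{2} - 13\right)^{2} = \left(12 \cdot 2^{2} - 13\right)^{2} = \left(12 \cdot 4 - 13\right)^{2} = \left(48 - 13\right)^{2} = 35^{2} = 1225$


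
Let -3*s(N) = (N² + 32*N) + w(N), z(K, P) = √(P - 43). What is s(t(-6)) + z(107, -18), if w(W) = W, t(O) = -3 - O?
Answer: -36 + I*√61 ≈ -36.0 + 7.8102*I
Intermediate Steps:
z(K, P) = √(-43 + P)
s(N) = -11*N - N²/3 (s(N) = -((N² + 32*N) + N)/3 = -(N² + 33*N)/3 = -11*N - N²/3)
s(t(-6)) + z(107, -18) = (-3 - 1*(-6))*(-33 - (-3 - 1*(-6)))/3 + √(-43 - 18) = (-3 + 6)*(-33 - (-3 + 6))/3 + √(-61) = (⅓)*3*(-33 - 1*3) + I*√61 = (⅓)*3*(-33 - 3) + I*√61 = (⅓)*3*(-36) + I*√61 = -36 + I*√61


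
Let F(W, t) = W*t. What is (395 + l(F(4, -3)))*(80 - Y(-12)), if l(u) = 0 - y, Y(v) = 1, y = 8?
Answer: 30573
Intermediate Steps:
l(u) = -8 (l(u) = 0 - 1*8 = 0 - 8 = -8)
(395 + l(F(4, -3)))*(80 - Y(-12)) = (395 - 8)*(80 - 1*1) = 387*(80 - 1) = 387*79 = 30573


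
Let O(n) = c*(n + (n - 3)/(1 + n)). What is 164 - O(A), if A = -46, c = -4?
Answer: -704/45 ≈ -15.644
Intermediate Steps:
O(n) = -4*n - 4*(-3 + n)/(1 + n) (O(n) = -4*(n + (n - 3)/(1 + n)) = -4*(n + (-3 + n)/(1 + n)) = -4*n - 4*(-3 + n)/(1 + n))
164 - O(A) = 164 - 4*(3 - 1*(-46)**2 - 2*(-46))/(1 - 46) = 164 - 4*(3 - 1*2116 + 92)/(-45) = 164 - 4*(-1)*(3 - 2116 + 92)/45 = 164 - 4*(-1)*(-2021)/45 = 164 - 1*8084/45 = 164 - 8084/45 = -704/45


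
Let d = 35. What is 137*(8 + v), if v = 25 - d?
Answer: -274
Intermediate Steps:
v = -10 (v = 25 - 1*35 = 25 - 35 = -10)
137*(8 + v) = 137*(8 - 10) = 137*(-2) = -274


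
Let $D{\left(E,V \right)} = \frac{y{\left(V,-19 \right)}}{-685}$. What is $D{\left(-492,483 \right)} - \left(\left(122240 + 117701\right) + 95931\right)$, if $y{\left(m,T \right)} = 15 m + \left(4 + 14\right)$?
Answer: $- \frac{230079583}{685} \approx -3.3588 \cdot 10^{5}$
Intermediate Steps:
$y{\left(m,T \right)} = 18 + 15 m$ ($y{\left(m,T \right)} = 15 m + 18 = 18 + 15 m$)
$D{\left(E,V \right)} = - \frac{18}{685} - \frac{3 V}{137}$ ($D{\left(E,V \right)} = \frac{18 + 15 V}{-685} = \left(18 + 15 V\right) \left(- \frac{1}{685}\right) = - \frac{18}{685} - \frac{3 V}{137}$)
$D{\left(-492,483 \right)} - \left(\left(122240 + 117701\right) + 95931\right) = \left(- \frac{18}{685} - \frac{1449}{137}\right) - \left(\left(122240 + 117701\right) + 95931\right) = \left(- \frac{18}{685} - \frac{1449}{137}\right) - \left(239941 + 95931\right) = - \frac{7263}{685} - 335872 = - \frac{230079583}{685}$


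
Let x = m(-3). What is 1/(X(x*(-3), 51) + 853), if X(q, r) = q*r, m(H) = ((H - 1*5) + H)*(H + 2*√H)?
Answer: -1049/12899071 - 1683*I*√3/25798142 ≈ -8.1324e-5 - 0.00011299*I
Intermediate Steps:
m(H) = (-5 + 2*H)*(H + 2*√H) (m(H) = ((H - 5) + H)*(H + 2*√H) = ((-5 + H) + H)*(H + 2*√H) = (-5 + 2*H)*(H + 2*√H))
x = 33 - 22*I*√3 (x = -10*I*√3 - 5*(-3) + 2*(-3)² + 4*(-3)^(3/2) = -10*I*√3 + 15 + 2*9 + 4*(-3*I*√3) = -10*I*√3 + 15 + 18 - 12*I*√3 = 33 - 22*I*√3 ≈ 33.0 - 38.105*I)
1/(X(x*(-3), 51) + 853) = 1/(((33 - 22*I*√3)*(-3))*51 + 853) = 1/((-99 + 66*I*√3)*51 + 853) = 1/((-5049 + 3366*I*√3) + 853) = 1/(-4196 + 3366*I*√3)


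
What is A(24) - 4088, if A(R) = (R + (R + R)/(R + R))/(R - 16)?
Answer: -32679/8 ≈ -4084.9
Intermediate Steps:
A(R) = (1 + R)/(-16 + R) (A(R) = (R + (2*R)/((2*R)))/(-16 + R) = (R + (2*R)*(1/(2*R)))/(-16 + R) = (R + 1)/(-16 + R) = (1 + R)/(-16 + R))
A(24) - 4088 = (1 + 24)/(-16 + 24) - 4088 = 25/8 - 4088 = -32679/8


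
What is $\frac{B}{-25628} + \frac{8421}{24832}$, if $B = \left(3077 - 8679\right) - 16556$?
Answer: $\frac{191510211}{159098624} \approx 1.2037$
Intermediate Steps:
$B = -22158$ ($B = \left(3077 - 8679\right) - 16556 = -5602 - 16556 = -22158$)
$\frac{B}{-25628} + \frac{8421}{24832} = - \frac{22158}{-25628} + \frac{8421}{24832} = \left(-22158\right) \left(- \frac{1}{25628}\right) + 8421 \cdot \frac{1}{24832} = \frac{11079}{12814} + \frac{8421}{24832} = \frac{191510211}{159098624}$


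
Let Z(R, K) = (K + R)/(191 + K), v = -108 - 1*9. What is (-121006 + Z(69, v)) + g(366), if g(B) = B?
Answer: -4463704/37 ≈ -1.2064e+5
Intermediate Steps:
v = -117 (v = -108 - 9 = -117)
Z(R, K) = (K + R)/(191 + K)
(-121006 + Z(69, v)) + g(366) = (-121006 + (-117 + 69)/(191 - 117)) + 366 = (-121006 - 48/74) + 366 = (-121006 + (1/74)*(-48)) + 366 = (-121006 - 24/37) + 366 = -4477246/37 + 366 = -4463704/37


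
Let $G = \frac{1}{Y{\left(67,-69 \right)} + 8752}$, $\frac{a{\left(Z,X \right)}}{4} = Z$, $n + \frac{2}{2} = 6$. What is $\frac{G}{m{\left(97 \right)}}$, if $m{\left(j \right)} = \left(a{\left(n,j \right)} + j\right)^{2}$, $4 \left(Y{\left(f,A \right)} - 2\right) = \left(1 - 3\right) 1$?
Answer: $\frac{2}{239653323} \approx 8.3454 \cdot 10^{-9}$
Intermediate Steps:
$n = 5$ ($n = -1 + 6 = 5$)
$Y{\left(f,A \right)} = \frac{3}{2}$ ($Y{\left(f,A \right)} = 2 + \frac{\left(1 - 3\right) 1}{4} = 2 + \frac{\left(-2\right) 1}{4} = 2 + \frac{1}{4} \left(-2\right) = 2 - \frac{1}{2} = \frac{3}{2}$)
$a{\left(Z,X \right)} = 4 Z$
$m{\left(j \right)} = \left(20 + j\right)^{2}$ ($m{\left(j \right)} = \left(4 \cdot 5 + j\right)^{2} = \left(20 + j\right)^{2}$)
$G = \frac{2}{17507}$ ($G = \frac{1}{\frac{3}{2} + 8752} = \frac{1}{\frac{17507}{2}} = \frac{2}{17507} \approx 0.00011424$)
$\frac{G}{m{\left(97 \right)}} = \frac{2}{17507 \left(20 + 97\right)^{2}} = \frac{2}{17507 \cdot 117^{2}} = \frac{2}{17507 \cdot 13689} = \frac{2}{17507} \cdot \frac{1}{13689} = \frac{2}{239653323}$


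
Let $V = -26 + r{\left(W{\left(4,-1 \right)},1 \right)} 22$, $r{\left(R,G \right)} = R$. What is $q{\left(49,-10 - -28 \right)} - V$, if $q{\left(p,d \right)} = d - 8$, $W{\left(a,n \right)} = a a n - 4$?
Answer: $476$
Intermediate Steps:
$W{\left(a,n \right)} = -4 + n a^{2}$ ($W{\left(a,n \right)} = a^{2} n - 4 = n a^{2} - 4 = -4 + n a^{2}$)
$q{\left(p,d \right)} = -8 + d$ ($q{\left(p,d \right)} = d - 8 = -8 + d$)
$V = -466$ ($V = -26 + \left(-4 - 4^{2}\right) 22 = -26 + \left(-4 - 16\right) 22 = -26 - 440 = -466$)
$q{\left(49,-10 - -28 \right)} - V = \left(-8 - -18\right) - -466 = \left(-8 + \left(-10 + 28\right)\right) + 466 = \left(-8 + 18\right) + 466 = 10 + 466 = 476$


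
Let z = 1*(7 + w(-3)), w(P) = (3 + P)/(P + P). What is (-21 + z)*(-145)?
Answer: 2030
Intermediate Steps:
w(P) = (3 + P)/(2*P) (w(P) = (3 + P)/((2*P)) = (3 + P)*(1/(2*P)) = (3 + P)/(2*P))
z = 7 (z = 1*(7 + (½)*(3 - 3)/(-3)) = 1*(7 + (½)*(-⅓)*0) = 1*(7 + 0) = 1*7 = 7)
(-21 + z)*(-145) = (-21 + 7)*(-145) = -14*(-145) = 2030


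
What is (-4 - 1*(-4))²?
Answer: 0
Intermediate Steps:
(-4 - 1*(-4))² = (-4 + 4)² = 0² = 0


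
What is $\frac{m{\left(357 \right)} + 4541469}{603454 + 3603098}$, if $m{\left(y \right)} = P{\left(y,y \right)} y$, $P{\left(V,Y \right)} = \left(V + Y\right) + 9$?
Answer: $\frac{399965}{350546} \approx 1.141$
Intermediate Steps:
$P{\left(V,Y \right)} = 9 + V + Y$
$m{\left(y \right)} = y \left(9 + 2 y\right)$ ($m{\left(y \right)} = \left(9 + y + y\right) y = \left(9 + 2 y\right) y = y \left(9 + 2 y\right)$)
$\frac{m{\left(357 \right)} + 4541469}{603454 + 3603098} = \frac{357 \left(9 + 2 \cdot 357\right) + 4541469}{603454 + 3603098} = \frac{357 \left(9 + 714\right) + 4541469}{4206552} = \left(357 \cdot 723 + 4541469\right) \frac{1}{4206552} = \left(258111 + 4541469\right) \frac{1}{4206552} = 4799580 \cdot \frac{1}{4206552} = \frac{399965}{350546}$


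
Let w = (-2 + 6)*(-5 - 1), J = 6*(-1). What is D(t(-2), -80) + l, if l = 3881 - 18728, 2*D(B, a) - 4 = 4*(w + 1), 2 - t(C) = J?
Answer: -14891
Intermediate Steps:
J = -6
t(C) = 8 (t(C) = 2 - 1*(-6) = 2 + 6 = 8)
w = -24 (w = 4*(-6) = -24)
D(B, a) = -44 (D(B, a) = 2 + (4*(-24 + 1))/2 = 2 + (4*(-23))/2 = 2 + (1/2)*(-92) = 2 - 46 = -44)
l = -14847
D(t(-2), -80) + l = -44 - 14847 = -14891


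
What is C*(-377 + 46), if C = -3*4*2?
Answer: 7944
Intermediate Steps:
C = -24 (C = -12*2 = -24)
C*(-377 + 46) = -24*(-377 + 46) = -24*(-331) = 7944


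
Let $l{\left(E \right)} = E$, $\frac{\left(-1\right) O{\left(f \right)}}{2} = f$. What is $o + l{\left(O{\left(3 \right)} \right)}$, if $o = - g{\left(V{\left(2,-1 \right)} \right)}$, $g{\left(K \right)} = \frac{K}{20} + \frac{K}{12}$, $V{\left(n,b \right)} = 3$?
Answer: $- \frac{32}{5} \approx -6.4$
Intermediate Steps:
$O{\left(f \right)} = - 2 f$
$g{\left(K \right)} = \frac{2 K}{15}$ ($g{\left(K \right)} = K \frac{1}{20} + K \frac{1}{12} = \frac{K}{20} + \frac{K}{12} = \frac{2 K}{15}$)
$o = - \frac{2}{5}$ ($o = - \frac{2 \cdot 3}{15} = \left(-1\right) \frac{2}{5} = - \frac{2}{5} \approx -0.4$)
$o + l{\left(O{\left(3 \right)} \right)} = - \frac{2}{5} - 6 = - \frac{32}{5}$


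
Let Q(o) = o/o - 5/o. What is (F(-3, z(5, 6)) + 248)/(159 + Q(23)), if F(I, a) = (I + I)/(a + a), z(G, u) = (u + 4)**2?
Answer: 570331/367500 ≈ 1.5519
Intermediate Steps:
Q(o) = 1 - 5/o
z(G, u) = (4 + u)**2
F(I, a) = I/a (F(I, a) = (2*I)/((2*a)) = (2*I)*(1/(2*a)) = I/a)
(F(-3, z(5, 6)) + 248)/(159 + Q(23)) = (-3/(4 + 6)**2 + 248)/(159 + (-5 + 23)/23) = (-3/(10**2) + 248)/(159 + (1/23)*18) = (-3/100 + 248)/(159 + 18/23) = (-3*1/100 + 248)/(3675/23) = (-3/100 + 248)*(23/3675) = (24797/100)*(23/3675) = 570331/367500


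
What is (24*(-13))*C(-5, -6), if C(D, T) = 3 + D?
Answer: 624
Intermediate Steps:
(24*(-13))*C(-5, -6) = (24*(-13))*(3 - 5) = -312*(-2) = 624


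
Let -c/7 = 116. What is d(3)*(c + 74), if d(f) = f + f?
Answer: -4428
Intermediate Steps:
c = -812 (c = -7*116 = -812)
d(f) = 2*f
d(3)*(c + 74) = (2*3)*(-812 + 74) = 6*(-738) = -4428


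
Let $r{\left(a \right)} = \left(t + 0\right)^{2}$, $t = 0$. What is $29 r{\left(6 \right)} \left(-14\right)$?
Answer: $0$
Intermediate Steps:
$r{\left(a \right)} = 0$ ($r{\left(a \right)} = \left(0 + 0\right)^{2} = 0^{2} = 0$)
$29 r{\left(6 \right)} \left(-14\right) = 29 \cdot 0 \left(-14\right) = 0 \left(-14\right) = 0$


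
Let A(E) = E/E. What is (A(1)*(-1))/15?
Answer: -1/15 ≈ -0.066667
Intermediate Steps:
A(E) = 1
(A(1)*(-1))/15 = (1*(-1))/15 = -1*1/15 = -1/15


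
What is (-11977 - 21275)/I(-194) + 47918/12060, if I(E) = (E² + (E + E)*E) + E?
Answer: 1250002583/339832710 ≈ 3.6783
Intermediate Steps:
I(E) = E + 3*E² (I(E) = (E² + (2*E)*E) + E = (E² + 2*E²) + E = 3*E² + E = E + 3*E²)
(-11977 - 21275)/I(-194) + 47918/12060 = (-11977 - 21275)/((-194*(1 + 3*(-194)))) + 47918/12060 = -33252*(-1/(194*(1 - 582))) + 47918*(1/12060) = -33252/((-194*(-581))) + 23959/6030 = -33252/112714 + 23959/6030 = -33252*1/112714 + 23959/6030 = -16626/56357 + 23959/6030 = 1250002583/339832710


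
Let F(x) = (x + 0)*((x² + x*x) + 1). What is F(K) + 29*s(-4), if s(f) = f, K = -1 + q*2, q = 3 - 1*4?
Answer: -173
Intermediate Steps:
q = -1 (q = 3 - 4 = -1)
K = -3 (K = -1 - 1*2 = -1 - 2 = -3)
F(x) = x*(1 + 2*x²) (F(x) = x*((x² + x²) + 1) = x*(2*x² + 1) = x*(1 + 2*x²))
F(K) + 29*s(-4) = (-3 + 2*(-3)³) + 29*(-4) = (-3 + 2*(-27)) - 116 = (-3 - 54) - 116 = -57 - 116 = -173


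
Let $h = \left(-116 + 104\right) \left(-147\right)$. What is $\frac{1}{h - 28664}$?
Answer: $- \frac{1}{26900} \approx -3.7175 \cdot 10^{-5}$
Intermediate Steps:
$h = 1764$ ($h = \left(-12\right) \left(-147\right) = 1764$)
$\frac{1}{h - 28664} = \frac{1}{1764 - 28664} = \frac{1}{-26900} = - \frac{1}{26900}$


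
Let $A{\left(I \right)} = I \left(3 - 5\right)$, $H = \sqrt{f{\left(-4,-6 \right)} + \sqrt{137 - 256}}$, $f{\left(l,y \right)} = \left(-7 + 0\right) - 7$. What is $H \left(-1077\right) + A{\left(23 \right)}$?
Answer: $-46 - 1077 \sqrt{-14 + i \sqrt{119}} \approx -1520.4 - 4291.0 i$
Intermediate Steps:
$f{\left(l,y \right)} = -14$ ($f{\left(l,y \right)} = -7 - 7 = -14$)
$H = \sqrt{-14 + i \sqrt{119}}$ ($H = \sqrt{-14 + \sqrt{137 - 256}} = \sqrt{-14 + \sqrt{-119}} = \sqrt{-14 + i \sqrt{119}} \approx 1.369 + 3.9842 i$)
$A{\left(I \right)} = - 2 I$ ($A{\left(I \right)} = I \left(-2\right) = - 2 I$)
$H \left(-1077\right) + A{\left(23 \right)} = \sqrt{-14 + i \sqrt{119}} \left(-1077\right) - 46 = - 1077 \sqrt{-14 + i \sqrt{119}} - 46 = -46 - 1077 \sqrt{-14 + i \sqrt{119}}$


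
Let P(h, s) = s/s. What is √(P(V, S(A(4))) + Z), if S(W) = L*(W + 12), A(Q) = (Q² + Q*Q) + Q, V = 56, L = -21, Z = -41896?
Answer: 21*I*√95 ≈ 204.68*I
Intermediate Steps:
A(Q) = Q + 2*Q² (A(Q) = (Q² + Q²) + Q = 2*Q² + Q = Q + 2*Q²)
S(W) = -252 - 21*W (S(W) = -21*(W + 12) = -21*(12 + W) = -252 - 21*W)
P(h, s) = 1
√(P(V, S(A(4))) + Z) = √(1 - 41896) = √(-41895) = 21*I*√95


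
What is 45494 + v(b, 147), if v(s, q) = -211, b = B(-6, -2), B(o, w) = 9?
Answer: 45283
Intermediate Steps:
b = 9
45494 + v(b, 147) = 45494 - 211 = 45283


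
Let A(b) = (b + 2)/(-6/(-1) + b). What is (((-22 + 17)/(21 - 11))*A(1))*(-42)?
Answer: 9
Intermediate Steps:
A(b) = (2 + b)/(6 + b) (A(b) = (2 + b)/(-6*(-1) + b) = (2 + b)/(-1*(-6) + b) = (2 + b)/(6 + b))
(((-22 + 17)/(21 - 11))*A(1))*(-42) = (((-22 + 17)/(21 - 11))*((2 + 1)/(6 + 1)))*(-42) = ((-5/10)*(3/7))*(-42) = ((-5*⅒)*((⅐)*3))*(-42) = -½*3/7*(-42) = -3/14*(-42) = 9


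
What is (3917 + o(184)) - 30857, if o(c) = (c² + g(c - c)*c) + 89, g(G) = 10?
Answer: 8845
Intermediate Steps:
o(c) = 89 + c² + 10*c (o(c) = (c² + 10*c) + 89 = 89 + c² + 10*c)
(3917 + o(184)) - 30857 = (3917 + (89 + 184² + 10*184)) - 30857 = (3917 + (89 + 33856 + 1840)) - 30857 = (3917 + 35785) - 30857 = 39702 - 30857 = 8845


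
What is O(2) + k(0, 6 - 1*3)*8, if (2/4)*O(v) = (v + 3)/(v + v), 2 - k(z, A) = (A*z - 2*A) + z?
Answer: 133/2 ≈ 66.500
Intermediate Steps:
k(z, A) = 2 - z + 2*A - A*z (k(z, A) = 2 - ((A*z - 2*A) + z) = 2 - ((-2*A + A*z) + z) = 2 - (z - 2*A + A*z) = 2 + (-z + 2*A - A*z) = 2 - z + 2*A - A*z)
O(v) = (3 + v)/v (O(v) = 2*((v + 3)/(v + v)) = 2*((3 + v)/((2*v))) = 2*((3 + v)*(1/(2*v))) = 2*((3 + v)/(2*v)) = (3 + v)/v)
O(2) + k(0, 6 - 1*3)*8 = (3 + 2)/2 + (2 - 1*0 + 2*(6 - 1*3) - 1*(6 - 1*3)*0)*8 = (½)*5 + (2 + 0 + 2*(6 - 3) - 1*(6 - 3)*0)*8 = 5/2 + (2 + 0 + 2*3 - 1*3*0)*8 = 5/2 + (2 + 0 + 6 + 0)*8 = 5/2 + 8*8 = 5/2 + 64 = 133/2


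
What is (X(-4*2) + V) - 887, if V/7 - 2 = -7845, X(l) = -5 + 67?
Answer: -55726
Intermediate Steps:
X(l) = 62
V = -54901 (V = 14 + 7*(-7845) = 14 - 54915 = -54901)
(X(-4*2) + V) - 887 = (62 - 54901) - 887 = -54839 - 887 = -55726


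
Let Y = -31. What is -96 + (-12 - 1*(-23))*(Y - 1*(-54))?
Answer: 157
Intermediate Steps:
-96 + (-12 - 1*(-23))*(Y - 1*(-54)) = -96 + (-12 - 1*(-23))*(-31 - 1*(-54)) = -96 + (-12 + 23)*(-31 + 54) = -96 + 11*23 = -96 + 253 = 157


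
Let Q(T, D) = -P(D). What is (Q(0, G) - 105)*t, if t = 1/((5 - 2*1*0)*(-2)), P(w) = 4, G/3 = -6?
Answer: 109/10 ≈ 10.900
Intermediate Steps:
G = -18 (G = 3*(-6) = -18)
Q(T, D) = -4 (Q(T, D) = -1*4 = -4)
t = -1/10 (t = 1/((5 - 2*0)*(-2)) = 1/((5 + 0)*(-2)) = 1/(5*(-2)) = 1/(-10) = -1/10 ≈ -0.10000)
(Q(0, G) - 105)*t = (-4 - 105)*(-1/10) = -109*(-1/10) = 109/10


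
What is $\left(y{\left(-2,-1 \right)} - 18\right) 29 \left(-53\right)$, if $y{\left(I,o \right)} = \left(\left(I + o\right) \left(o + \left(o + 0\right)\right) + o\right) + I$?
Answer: $23055$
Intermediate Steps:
$y{\left(I,o \right)} = I + o + 2 o \left(I + o\right)$ ($y{\left(I,o \right)} = \left(\left(I + o\right) \left(o + o\right) + o\right) + I = \left(\left(I + o\right) 2 o + o\right) + I = \left(2 o \left(I + o\right) + o\right) + I = \left(o + 2 o \left(I + o\right)\right) + I = I + o + 2 o \left(I + o\right)$)
$\left(y{\left(-2,-1 \right)} - 18\right) 29 \left(-53\right) = \left(\left(-2 - 1 + 2 \left(-1\right)^{2} + 2 \left(-2\right) \left(-1\right)\right) - 18\right) 29 \left(-53\right) = \left(\left(-2 - 1 + 2 \cdot 1 + 4\right) - 18\right) 29 \left(-53\right) = \left(\left(-2 - 1 + 2 + 4\right) - 18\right) 29 \left(-53\right) = \left(3 - 18\right) 29 \left(-53\right) = \left(-15\right) 29 \left(-53\right) = \left(-435\right) \left(-53\right) = 23055$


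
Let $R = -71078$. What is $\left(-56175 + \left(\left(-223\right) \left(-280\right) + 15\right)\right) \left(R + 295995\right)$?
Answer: $1412478760$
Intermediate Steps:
$\left(-56175 + \left(\left(-223\right) \left(-280\right) + 15\right)\right) \left(R + 295995\right) = \left(-56175 + \left(\left(-223\right) \left(-280\right) + 15\right)\right) \left(-71078 + 295995\right) = \left(-56175 + \left(62440 + 15\right)\right) 224917 = \left(-56175 + 62455\right) 224917 = 6280 \cdot 224917 = 1412478760$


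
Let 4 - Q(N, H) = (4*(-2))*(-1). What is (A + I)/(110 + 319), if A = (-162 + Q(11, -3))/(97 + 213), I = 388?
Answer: 20019/22165 ≈ 0.90318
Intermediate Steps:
Q(N, H) = -4 (Q(N, H) = 4 - 4*(-2)*(-1) = 4 - (-8)*(-1) = 4 - 1*8 = 4 - 8 = -4)
A = -83/155 (A = (-162 - 4)/(97 + 213) = -166/310 = -166*1/310 = -83/155 ≈ -0.53548)
(A + I)/(110 + 319) = (-83/155 + 388)/(110 + 319) = (60057/155)/429 = (60057/155)*(1/429) = 20019/22165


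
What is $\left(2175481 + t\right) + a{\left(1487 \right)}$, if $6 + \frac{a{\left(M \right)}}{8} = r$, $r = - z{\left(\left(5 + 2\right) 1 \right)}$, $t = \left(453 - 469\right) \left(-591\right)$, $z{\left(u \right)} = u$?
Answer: $2184833$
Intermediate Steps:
$t = 9456$ ($t = \left(-16\right) \left(-591\right) = 9456$)
$r = -7$ ($r = - \left(5 + 2\right) 1 = - 7 \cdot 1 = \left(-1\right) 7 = -7$)
$a{\left(M \right)} = -104$ ($a{\left(M \right)} = -48 + 8 \left(-7\right) = -48 - 56 = -104$)
$\left(2175481 + t\right) + a{\left(1487 \right)} = \left(2175481 + 9456\right) - 104 = 2184937 - 104 = 2184833$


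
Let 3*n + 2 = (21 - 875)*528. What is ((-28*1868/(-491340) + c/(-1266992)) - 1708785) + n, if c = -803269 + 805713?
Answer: -24110991466293559/12969246860 ≈ -1.8591e+6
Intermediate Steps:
n = -450914/3 (n = -2/3 + ((21 - 875)*528)/3 = -2/3 + (-854*528)/3 = -2/3 + (1/3)*(-450912) = -2/3 - 150304 = -450914/3 ≈ -1.5030e+5)
c = 2444
((-28*1868/(-491340) + c/(-1266992)) - 1708785) + n = ((-28*1868/(-491340) + 2444/(-1266992)) - 1708785) - 450914/3 = ((-52304*(-1/491340) + 2444*(-1/1266992)) - 1708785) - 450914/3 = ((13076/122835 - 611/316748) - 1708785) - 450914/3 = (4066744663/38907740580 - 1708785) - 450914/3 = -66484959420250637/38907740580 - 450914/3 = -24110991466293559/12969246860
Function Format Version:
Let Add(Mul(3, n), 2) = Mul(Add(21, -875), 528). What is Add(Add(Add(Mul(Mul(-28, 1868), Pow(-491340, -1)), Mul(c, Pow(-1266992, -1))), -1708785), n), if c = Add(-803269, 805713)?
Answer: Rational(-24110991466293559, 12969246860) ≈ -1.8591e+6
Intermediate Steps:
n = Rational(-450914, 3) (n = Add(Rational(-2, 3), Mul(Rational(1, 3), Mul(Add(21, -875), 528))) = Add(Rational(-2, 3), Mul(Rational(1, 3), Mul(-854, 528))) = Add(Rational(-2, 3), Mul(Rational(1, 3), -450912)) = Add(Rational(-2, 3), -150304) = Rational(-450914, 3) ≈ -1.5030e+5)
c = 2444
Add(Add(Add(Mul(Mul(-28, 1868), Pow(-491340, -1)), Mul(c, Pow(-1266992, -1))), -1708785), n) = Add(Add(Add(Mul(Mul(-28, 1868), Pow(-491340, -1)), Mul(2444, Pow(-1266992, -1))), -1708785), Rational(-450914, 3)) = Add(Add(Add(Mul(-52304, Rational(-1, 491340)), Mul(2444, Rational(-1, 1266992))), -1708785), Rational(-450914, 3)) = Add(Add(Add(Rational(13076, 122835), Rational(-611, 316748)), -1708785), Rational(-450914, 3)) = Add(Add(Rational(4066744663, 38907740580), -1708785), Rational(-450914, 3)) = Add(Rational(-66484959420250637, 38907740580), Rational(-450914, 3)) = Rational(-24110991466293559, 12969246860)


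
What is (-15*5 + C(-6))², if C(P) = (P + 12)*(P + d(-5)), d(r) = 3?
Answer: 8649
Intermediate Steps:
C(P) = (3 + P)*(12 + P) (C(P) = (P + 12)*(P + 3) = (12 + P)*(3 + P) = (3 + P)*(12 + P))
(-15*5 + C(-6))² = (-15*5 + (36 + (-6)² + 15*(-6)))² = (-75 + (36 + 36 - 90))² = (-75 - 18)² = (-93)² = 8649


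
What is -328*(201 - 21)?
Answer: -59040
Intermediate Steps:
-328*(201 - 21) = -328*180 = -59040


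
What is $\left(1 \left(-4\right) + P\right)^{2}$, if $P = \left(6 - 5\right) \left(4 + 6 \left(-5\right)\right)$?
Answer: $900$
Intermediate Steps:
$P = -26$ ($P = 1 \left(4 - 30\right) = 1 \left(-26\right) = -26$)
$\left(1 \left(-4\right) + P\right)^{2} = \left(1 \left(-4\right) - 26\right)^{2} = \left(-4 - 26\right)^{2} = \left(-30\right)^{2} = 900$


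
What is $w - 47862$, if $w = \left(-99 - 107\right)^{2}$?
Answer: $-5426$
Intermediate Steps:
$w = 42436$ ($w = \left(-206\right)^{2} = 42436$)
$w - 47862 = 42436 - 47862 = -5426$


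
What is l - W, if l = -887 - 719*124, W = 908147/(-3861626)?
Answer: -347711481771/3861626 ≈ -90043.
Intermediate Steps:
W = -908147/3861626 (W = 908147*(-1/3861626) = -908147/3861626 ≈ -0.23517)
l = -90043 (l = -887 - 89156 = -90043)
l - W = -90043 - 1*(-908147/3861626) = -90043 + 908147/3861626 = -347711481771/3861626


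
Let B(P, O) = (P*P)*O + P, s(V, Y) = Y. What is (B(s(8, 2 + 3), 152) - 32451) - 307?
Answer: -28953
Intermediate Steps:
B(P, O) = P + O*P**2 (B(P, O) = P**2*O + P = O*P**2 + P = P + O*P**2)
(B(s(8, 2 + 3), 152) - 32451) - 307 = ((2 + 3)*(1 + 152*(2 + 3)) - 32451) - 307 = (5*(1 + 152*5) - 32451) - 307 = (5*(1 + 760) - 32451) - 307 = (5*761 - 32451) - 307 = (3805 - 32451) - 307 = -28646 - 307 = -28953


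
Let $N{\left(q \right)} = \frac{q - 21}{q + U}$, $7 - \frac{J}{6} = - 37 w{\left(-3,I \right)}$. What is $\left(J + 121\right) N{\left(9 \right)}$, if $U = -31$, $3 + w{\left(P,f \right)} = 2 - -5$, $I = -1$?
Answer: $\frac{6306}{11} \approx 573.27$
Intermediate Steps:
$w{\left(P,f \right)} = 4$ ($w{\left(P,f \right)} = -3 + \left(2 - -5\right) = -3 + \left(2 + 5\right) = -3 + 7 = 4$)
$J = 930$ ($J = 42 - 6 \left(\left(-37\right) 4\right) = 42 - -888 = 42 + 888 = 930$)
$N{\left(q \right)} = \frac{-21 + q}{-31 + q}$ ($N{\left(q \right)} = \frac{q - 21}{q - 31} = \frac{-21 + q}{-31 + q}$)
$\left(J + 121\right) N{\left(9 \right)} = \left(930 + 121\right) \frac{-21 + 9}{-31 + 9} = 1051 \frac{1}{-22} \left(-12\right) = 1051 \left(\left(- \frac{1}{22}\right) \left(-12\right)\right) = 1051 \cdot \frac{6}{11} = \frac{6306}{11}$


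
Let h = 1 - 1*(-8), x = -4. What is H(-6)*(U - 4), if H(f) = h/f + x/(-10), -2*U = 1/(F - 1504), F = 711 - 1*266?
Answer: 93181/21180 ≈ 4.3995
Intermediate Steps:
F = 445 (F = 711 - 266 = 445)
h = 9 (h = 1 + 8 = 9)
U = 1/2118 (U = -1/(2*(445 - 1504)) = -½/(-1059) = -½*(-1/1059) = 1/2118 ≈ 0.00047214)
H(f) = ⅖ + 9/f (H(f) = 9/f - 4/(-10) = 9/f - 4*(-⅒) = 9/f + ⅖ = ⅖ + 9/f)
H(-6)*(U - 4) = (⅖ + 9/(-6))*(1/2118 - 4) = (⅖ + 9*(-⅙))*(-8471/2118) = (⅖ - 3/2)*(-8471/2118) = -11/10*(-8471/2118) = 93181/21180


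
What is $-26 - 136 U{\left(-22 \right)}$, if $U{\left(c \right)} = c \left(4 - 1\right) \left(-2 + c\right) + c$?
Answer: $-212458$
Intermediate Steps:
$U{\left(c \right)} = c + c \left(-6 + 3 c\right)$ ($U{\left(c \right)} = c 3 \left(-2 + c\right) + c = c \left(-6 + 3 c\right) + c = c + c \left(-6 + 3 c\right)$)
$-26 - 136 U{\left(-22 \right)} = -26 - 136 \left(- 22 \left(-5 + 3 \left(-22\right)\right)\right) = -26 - 136 \left(- 22 \left(-5 - 66\right)\right) = -26 - 136 \left(\left(-22\right) \left(-71\right)\right) = -26 - 212432 = -212458$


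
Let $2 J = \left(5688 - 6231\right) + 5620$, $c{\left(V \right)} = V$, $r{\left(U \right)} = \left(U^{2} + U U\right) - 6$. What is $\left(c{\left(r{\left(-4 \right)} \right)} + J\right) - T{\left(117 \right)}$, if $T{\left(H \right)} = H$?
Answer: $\frac{4895}{2} \approx 2447.5$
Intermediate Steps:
$r{\left(U \right)} = -6 + 2 U^{2}$ ($r{\left(U \right)} = \left(U^{2} + U^{2}\right) - 6 = 2 U^{2} - 6 = -6 + 2 U^{2}$)
$J = \frac{5077}{2}$ ($J = \frac{\left(5688 - 6231\right) + 5620}{2} = \frac{-543 + 5620}{2} = \frac{1}{2} \cdot 5077 = \frac{5077}{2} \approx 2538.5$)
$\left(c{\left(r{\left(-4 \right)} \right)} + J\right) - T{\left(117 \right)} = \left(\left(-6 + 2 \left(-4\right)^{2}\right) + \frac{5077}{2}\right) - 117 = \left(\left(-6 + 2 \cdot 16\right) + \frac{5077}{2}\right) - 117 = \left(\left(-6 + 32\right) + \frac{5077}{2}\right) - 117 = \left(26 + \frac{5077}{2}\right) - 117 = \frac{5129}{2} - 117 = \frac{4895}{2}$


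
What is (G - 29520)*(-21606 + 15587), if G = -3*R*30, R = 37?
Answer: 197724150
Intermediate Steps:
G = -3330 (G = -3*37*30 = -111*30 = -3330)
(G - 29520)*(-21606 + 15587) = (-3330 - 29520)*(-21606 + 15587) = -32850*(-6019) = 197724150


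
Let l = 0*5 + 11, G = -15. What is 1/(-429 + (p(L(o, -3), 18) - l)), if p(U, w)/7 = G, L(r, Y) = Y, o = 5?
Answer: -1/545 ≈ -0.0018349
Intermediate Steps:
p(U, w) = -105 (p(U, w) = 7*(-15) = -105)
l = 11 (l = 0 + 11 = 11)
1/(-429 + (p(L(o, -3), 18) - l)) = 1/(-429 + (-105 - 1*11)) = 1/(-429 + (-105 - 11)) = 1/(-429 - 116) = 1/(-545) = -1/545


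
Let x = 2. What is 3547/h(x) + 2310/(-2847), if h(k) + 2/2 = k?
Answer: 3365333/949 ≈ 3546.2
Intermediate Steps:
h(k) = -1 + k
3547/h(x) + 2310/(-2847) = 3547/(-1 + 2) + 2310/(-2847) = 3547/1 + 2310*(-1/2847) = 3547*1 - 770/949 = 3547 - 770/949 = 3365333/949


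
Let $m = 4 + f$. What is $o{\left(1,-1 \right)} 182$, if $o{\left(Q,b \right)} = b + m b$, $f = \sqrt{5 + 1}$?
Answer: $-910 - 182 \sqrt{6} \approx -1355.8$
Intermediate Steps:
$f = \sqrt{6} \approx 2.4495$
$m = 4 + \sqrt{6} \approx 6.4495$
$o{\left(Q,b \right)} = b + b \left(4 + \sqrt{6}\right)$ ($o{\left(Q,b \right)} = b + \left(4 + \sqrt{6}\right) b = b + b \left(4 + \sqrt{6}\right)$)
$o{\left(1,-1 \right)} 182 = - (5 + \sqrt{6}) 182 = \left(-5 - \sqrt{6}\right) 182 = -910 - 182 \sqrt{6}$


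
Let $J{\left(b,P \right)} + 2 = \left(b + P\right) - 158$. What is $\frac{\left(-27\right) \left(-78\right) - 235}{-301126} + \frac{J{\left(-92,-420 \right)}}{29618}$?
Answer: $- \frac{128885975}{4459374934} \approx -0.028902$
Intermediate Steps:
$J{\left(b,P \right)} = -160 + P + b$ ($J{\left(b,P \right)} = -2 - \left(158 - P - b\right) = -2 + \left(-158 + P + b\right) = -160 + P + b$)
$\frac{\left(-27\right) \left(-78\right) - 235}{-301126} + \frac{J{\left(-92,-420 \right)}}{29618} = \frac{\left(-27\right) \left(-78\right) - 235}{-301126} + \frac{-160 - 420 - 92}{29618} = \left(2106 - 235\right) \left(- \frac{1}{301126}\right) - \frac{336}{14809} = 1871 \left(- \frac{1}{301126}\right) - \frac{336}{14809} = - \frac{1871}{301126} - \frac{336}{14809} = - \frac{128885975}{4459374934}$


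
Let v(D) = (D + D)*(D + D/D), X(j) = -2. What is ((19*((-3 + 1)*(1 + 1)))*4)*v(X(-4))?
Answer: -1216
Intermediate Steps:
v(D) = 2*D*(1 + D) (v(D) = (2*D)*(D + 1) = (2*D)*(1 + D) = 2*D*(1 + D))
((19*((-3 + 1)*(1 + 1)))*4)*v(X(-4)) = ((19*((-3 + 1)*(1 + 1)))*4)*(2*(-2)*(1 - 2)) = ((19*(-2*2))*4)*(2*(-2)*(-1)) = ((19*(-4))*4)*4 = -76*4*4 = -304*4 = -1216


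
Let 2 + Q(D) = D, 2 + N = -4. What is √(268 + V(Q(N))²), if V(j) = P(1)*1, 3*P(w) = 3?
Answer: √269 ≈ 16.401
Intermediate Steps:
N = -6 (N = -2 - 4 = -6)
Q(D) = -2 + D
P(w) = 1 (P(w) = (⅓)*3 = 1)
V(j) = 1 (V(j) = 1*1 = 1)
√(268 + V(Q(N))²) = √(268 + 1²) = √(268 + 1) = √269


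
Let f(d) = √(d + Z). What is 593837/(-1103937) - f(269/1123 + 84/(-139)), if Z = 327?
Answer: -593837/1103937 - √7958883085466/156097 ≈ -18.611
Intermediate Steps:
f(d) = √(327 + d) (f(d) = √(d + 327) = √(327 + d))
593837/(-1103937) - f(269/1123 + 84/(-139)) = 593837/(-1103937) - √(327 + (269/1123 + 84/(-139))) = 593837*(-1/1103937) - √(327 + (269*(1/1123) + 84*(-1/139))) = -593837/1103937 - √(327 + (269/1123 - 84/139)) = -593837/1103937 - √(327 - 56941/156097) = -593837/1103937 - √(50986778/156097) = -593837/1103937 - √7958883085466/156097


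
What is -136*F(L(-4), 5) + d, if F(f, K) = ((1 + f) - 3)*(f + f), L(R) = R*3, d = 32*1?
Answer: -45664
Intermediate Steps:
d = 32
L(R) = 3*R
F(f, K) = 2*f*(-2 + f) (F(f, K) = (-2 + f)*(2*f) = 2*f*(-2 + f))
-136*F(L(-4), 5) + d = -272*3*(-4)*(-2 + 3*(-4)) + 32 = -272*(-12)*(-2 - 12) + 32 = -272*(-12)*(-14) + 32 = -136*336 + 32 = -45696 + 32 = -45664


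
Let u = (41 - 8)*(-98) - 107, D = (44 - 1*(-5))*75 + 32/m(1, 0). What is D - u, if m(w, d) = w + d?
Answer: 7048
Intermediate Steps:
m(w, d) = d + w
D = 3707 (D = (44 - 1*(-5))*75 + 32/(0 + 1) = (44 + 5)*75 + 32/1 = 49*75 + 32*1 = 3675 + 32 = 3707)
u = -3341 (u = 33*(-98) - 107 = -3234 - 107 = -3341)
D - u = 3707 - 1*(-3341) = 3707 + 3341 = 7048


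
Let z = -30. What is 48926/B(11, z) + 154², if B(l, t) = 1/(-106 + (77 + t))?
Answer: -2862918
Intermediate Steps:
B(l, t) = 1/(-29 + t)
48926/B(11, z) + 154² = 48926/(1/(-29 - 30)) + 154² = 48926/(1/(-59)) + 23716 = 48926/(-1/59) + 23716 = 48926*(-59) + 23716 = -2886634 + 23716 = -2862918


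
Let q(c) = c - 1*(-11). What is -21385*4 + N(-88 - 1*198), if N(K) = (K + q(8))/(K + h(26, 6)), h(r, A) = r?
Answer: -22240133/260 ≈ -85539.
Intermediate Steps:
q(c) = 11 + c (q(c) = c + 11 = 11 + c)
N(K) = (19 + K)/(26 + K) (N(K) = (K + (11 + 8))/(K + 26) = (K + 19)/(26 + K) = (19 + K)/(26 + K))
-21385*4 + N(-88 - 1*198) = -21385*4 + (19 + (-88 - 1*198))/(26 + (-88 - 1*198)) = -85540 + (19 + (-88 - 198))/(26 + (-88 - 198)) = -85540 + (19 - 286)/(26 - 286) = -85540 - 267/(-260) = -85540 - 1/260*(-267) = -85540 + 267/260 = -22240133/260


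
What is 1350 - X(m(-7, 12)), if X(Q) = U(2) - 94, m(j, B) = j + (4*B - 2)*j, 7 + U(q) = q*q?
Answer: 1447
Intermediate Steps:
U(q) = -7 + q² (U(q) = -7 + q*q = -7 + q²)
m(j, B) = j + j*(-2 + 4*B) (m(j, B) = j + (-2 + 4*B)*j = j + j*(-2 + 4*B))
X(Q) = -97 (X(Q) = (-7 + 2²) - 94 = (-7 + 4) - 94 = -3 - 94 = -97)
1350 - X(m(-7, 12)) = 1350 - 1*(-97) = 1350 + 97 = 1447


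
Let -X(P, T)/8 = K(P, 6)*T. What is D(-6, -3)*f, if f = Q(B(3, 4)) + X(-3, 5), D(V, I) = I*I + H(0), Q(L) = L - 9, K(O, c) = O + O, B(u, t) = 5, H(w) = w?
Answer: 2124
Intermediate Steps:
K(O, c) = 2*O
Q(L) = -9 + L
D(V, I) = I² (D(V, I) = I*I + 0 = I² + 0 = I²)
X(P, T) = -16*P*T (X(P, T) = -8*2*P*T = -16*P*T)
f = 236 (f = (-9 + 5) - 16*(-3)*5 = -4 + 240 = 236)
D(-6, -3)*f = (-3)²*236 = 9*236 = 2124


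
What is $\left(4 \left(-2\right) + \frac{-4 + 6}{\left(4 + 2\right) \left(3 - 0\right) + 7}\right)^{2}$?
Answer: $\frac{39204}{625} \approx 62.726$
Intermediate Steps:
$\left(4 \left(-2\right) + \frac{-4 + 6}{\left(4 + 2\right) \left(3 - 0\right) + 7}\right)^{2} = \left(-8 + \frac{2}{6 \left(3 + \left(-5 + 5\right)\right) + 7}\right)^{2} = \left(-8 + \frac{2}{6 \left(3 + 0\right) + 7}\right)^{2} = \left(-8 + \frac{2}{6 \cdot 3 + 7}\right)^{2} = \left(-8 + \frac{2}{18 + 7}\right)^{2} = \left(-8 + \frac{2}{25}\right)^{2} = \left(- \frac{198}{25}\right)^{2} = \frac{39204}{625}$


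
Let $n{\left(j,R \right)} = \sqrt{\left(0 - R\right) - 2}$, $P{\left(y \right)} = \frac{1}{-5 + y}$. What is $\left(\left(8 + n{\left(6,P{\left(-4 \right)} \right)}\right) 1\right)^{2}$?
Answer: $\frac{\left(24 + i \sqrt{17}\right)^{2}}{9} \approx 62.111 + 21.99 i$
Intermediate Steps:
$n{\left(j,R \right)} = \sqrt{-2 - R}$ ($n{\left(j,R \right)} = \sqrt{- R - 2} = \sqrt{-2 - R}$)
$\left(\left(8 + n{\left(6,P{\left(-4 \right)} \right)}\right) 1\right)^{2} = \left(\left(8 + \sqrt{-2 - \frac{1}{-5 - 4}}\right) 1\right)^{2} = \left(\left(8 + \sqrt{-2 - \frac{1}{-9}}\right) 1\right)^{2} = \left(\left(8 + \sqrt{-2 - - \frac{1}{9}}\right) 1\right)^{2} = \left(\left(8 + \sqrt{-2 + \frac{1}{9}}\right) 1\right)^{2} = \left(\left(8 + \sqrt{- \frac{17}{9}}\right) 1\right)^{2} = \left(\left(8 + \frac{i \sqrt{17}}{3}\right) 1\right)^{2} = \left(8 + \frac{i \sqrt{17}}{3}\right)^{2}$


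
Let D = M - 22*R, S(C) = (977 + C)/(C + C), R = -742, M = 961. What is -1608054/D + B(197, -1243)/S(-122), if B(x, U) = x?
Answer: -88229662/591147 ≈ -149.25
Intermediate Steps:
S(C) = (977 + C)/(2*C) (S(C) = (977 + C)/((2*C)) = (977 + C)*(1/(2*C)) = (977 + C)/(2*C))
D = 17285 (D = 961 - 22*(-742) = 961 + 16324 = 17285)
-1608054/D + B(197, -1243)/S(-122) = -1608054/17285 + 197/(((½)*(977 - 122)/(-122))) = -1608054*1/17285 + 197/(((½)*(-1/122)*855)) = -1608054/17285 + 197/(-855/244) = -1608054/17285 + 197*(-244/855) = -1608054/17285 - 48068/855 = -88229662/591147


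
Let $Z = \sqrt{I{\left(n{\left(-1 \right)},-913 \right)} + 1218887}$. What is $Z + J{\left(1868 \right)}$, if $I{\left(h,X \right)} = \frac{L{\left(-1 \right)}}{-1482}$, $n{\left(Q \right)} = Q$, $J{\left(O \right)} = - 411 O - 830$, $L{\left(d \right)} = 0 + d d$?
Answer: $-768578 + \frac{\sqrt{2677070769906}}{1482} \approx -7.6747 \cdot 10^{5}$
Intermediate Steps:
$L{\left(d \right)} = d^{2}$ ($L{\left(d \right)} = 0 + d^{2} = d^{2}$)
$J{\left(O \right)} = -830 - 411 O$
$I{\left(h,X \right)} = - \frac{1}{1482}$ ($I{\left(h,X \right)} = \frac{\left(-1\right)^{2}}{-1482} = 1 \left(- \frac{1}{1482}\right) = - \frac{1}{1482}$)
$Z = \frac{\sqrt{2677070769906}}{1482}$ ($Z = \sqrt{- \frac{1}{1482} + 1218887} = \sqrt{\frac{1806390533}{1482}} = \frac{\sqrt{2677070769906}}{1482} \approx 1104.0$)
$Z + J{\left(1868 \right)} = \frac{\sqrt{2677070769906}}{1482} - 768578 = -768578 + \frac{\sqrt{2677070769906}}{1482}$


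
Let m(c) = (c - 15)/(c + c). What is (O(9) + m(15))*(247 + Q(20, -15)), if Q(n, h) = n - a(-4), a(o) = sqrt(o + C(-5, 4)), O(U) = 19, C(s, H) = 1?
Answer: 5073 - 19*I*sqrt(3) ≈ 5073.0 - 32.909*I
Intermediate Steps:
m(c) = (-15 + c)/(2*c) (m(c) = (-15 + c)/((2*c)) = (-15 + c)*(1/(2*c)) = (-15 + c)/(2*c))
a(o) = sqrt(1 + o) (a(o) = sqrt(o + 1) = sqrt(1 + o))
Q(n, h) = n - I*sqrt(3) (Q(n, h) = n - sqrt(1 - 4) = n - sqrt(-3) = n - I*sqrt(3))
(O(9) + m(15))*(247 + Q(20, -15)) = (19 + (1/2)*(-15 + 15)/15)*(247 + (20 - I*sqrt(3))) = (19 + (1/2)*(1/15)*0)*(267 - I*sqrt(3)) = (19 + 0)*(267 - I*sqrt(3)) = 19*(267 - I*sqrt(3)) = 5073 - 19*I*sqrt(3)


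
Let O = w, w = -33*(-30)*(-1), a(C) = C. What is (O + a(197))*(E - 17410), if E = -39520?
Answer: 45145490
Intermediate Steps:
w = -990 (w = 990*(-1) = -990)
O = -990
(O + a(197))*(E - 17410) = (-990 + 197)*(-39520 - 17410) = -793*(-56930) = 45145490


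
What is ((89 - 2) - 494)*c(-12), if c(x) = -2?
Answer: 814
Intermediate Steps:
((89 - 2) - 494)*c(-12) = ((89 - 2) - 494)*(-2) = (87 - 494)*(-2) = -407*(-2) = 814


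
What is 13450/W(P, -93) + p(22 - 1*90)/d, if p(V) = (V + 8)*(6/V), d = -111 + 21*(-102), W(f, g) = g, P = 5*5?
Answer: -171718940/1187331 ≈ -144.63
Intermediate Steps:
P = 25
d = -2253 (d = -111 - 2142 = -2253)
p(V) = 6*(8 + V)/V (p(V) = (8 + V)*(6/V) = 6*(8 + V)/V)
13450/W(P, -93) + p(22 - 1*90)/d = 13450/(-93) + (6 + 48/(22 - 1*90))/(-2253) = 13450*(-1/93) + (6 + 48/(22 - 90))*(-1/2253) = -13450/93 + (6 + 48/(-68))*(-1/2253) = -13450/93 + (6 + 48*(-1/68))*(-1/2253) = -13450/93 + (6 - 12/17)*(-1/2253) = -13450/93 + (90/17)*(-1/2253) = -13450/93 - 30/12767 = -171718940/1187331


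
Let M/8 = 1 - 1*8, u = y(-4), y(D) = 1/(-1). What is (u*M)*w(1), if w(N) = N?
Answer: 56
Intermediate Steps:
y(D) = -1
u = -1
M = -56 (M = 8*(1 - 1*8) = 8*(1 - 8) = 8*(-7) = -56)
(u*M)*w(1) = -1*(-56)*1 = 56*1 = 56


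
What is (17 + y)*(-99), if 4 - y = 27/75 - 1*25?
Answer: -112959/25 ≈ -4518.4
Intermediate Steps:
y = 716/25 (y = 4 - (27/75 - 1*25) = 4 - (27*(1/75) - 25) = 4 - (9/25 - 25) = 4 - 1*(-616/25) = 4 + 616/25 = 716/25 ≈ 28.640)
(17 + y)*(-99) = (17 + 716/25)*(-99) = (1141/25)*(-99) = -112959/25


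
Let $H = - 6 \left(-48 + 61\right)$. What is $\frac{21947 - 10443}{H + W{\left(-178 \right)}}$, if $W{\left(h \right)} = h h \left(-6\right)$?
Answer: $- \frac{5752}{95091} \approx -0.060489$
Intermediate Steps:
$H = -78$ ($H = \left(-6\right) 13 = -78$)
$W{\left(h \right)} = - 6 h^{2}$ ($W{\left(h \right)} = h^{2} \left(-6\right) = - 6 h^{2}$)
$\frac{21947 - 10443}{H + W{\left(-178 \right)}} = \frac{21947 - 10443}{-78 - 6 \left(-178\right)^{2}} = \frac{11504}{-78 - 190104} = \frac{11504}{-190182} = 11504 \left(- \frac{1}{190182}\right) = - \frac{5752}{95091}$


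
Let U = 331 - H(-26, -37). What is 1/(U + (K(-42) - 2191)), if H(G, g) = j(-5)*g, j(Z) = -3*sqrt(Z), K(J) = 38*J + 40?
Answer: I/(-3416*I + 111*sqrt(5)) ≈ -0.0002912 + 2.1159e-5*I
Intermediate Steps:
K(J) = 40 + 38*J
H(G, g) = -3*I*g*sqrt(5) (H(G, g) = (-3*I*sqrt(5))*g = -3*I*g*sqrt(5))
U = 331 - 111*I*sqrt(5) (U = 331 - (-3)*I*(-37)*sqrt(5) = 331 - 111*I*sqrt(5) ≈ 331.0 - 248.2*I)
1/(U + (K(-42) - 2191)) = 1/((331 - 111*I*sqrt(5)) + ((40 + 38*(-42)) - 2191)) = 1/((331 - 111*I*sqrt(5)) + ((40 - 1596) - 2191)) = 1/((331 - 111*I*sqrt(5)) + (-1556 - 2191)) = 1/((331 - 111*I*sqrt(5)) - 3747) = 1/(-3416 - 111*I*sqrt(5))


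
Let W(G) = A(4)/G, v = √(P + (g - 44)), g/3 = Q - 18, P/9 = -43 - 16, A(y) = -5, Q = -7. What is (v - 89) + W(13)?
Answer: -1162/13 + 5*I*√26 ≈ -89.385 + 25.495*I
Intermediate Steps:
P = -531 (P = 9*(-43 - 16) = 9*(-59) = -531)
g = -75 (g = 3*(-7 - 18) = 3*(-25) = -75)
v = 5*I*√26 (v = √(-531 + (-75 - 44)) = √(-531 - 119) = √(-650) = 5*I*√26 ≈ 25.495*I)
W(G) = -5/G
(v - 89) + W(13) = (5*I*√26 - 89) - 5/13 = (-89 + 5*I*√26) - 5*1/13 = (-89 + 5*I*√26) - 5/13 = -1162/13 + 5*I*√26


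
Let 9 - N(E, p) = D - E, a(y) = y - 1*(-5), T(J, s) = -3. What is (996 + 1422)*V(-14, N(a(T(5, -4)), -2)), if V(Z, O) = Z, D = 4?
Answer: -33852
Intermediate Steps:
a(y) = 5 + y (a(y) = y + 5 = 5 + y)
N(E, p) = 5 + E (N(E, p) = 9 - (4 - E) = 9 + (-4 + E) = 5 + E)
(996 + 1422)*V(-14, N(a(T(5, -4)), -2)) = (996 + 1422)*(-14) = 2418*(-14) = -33852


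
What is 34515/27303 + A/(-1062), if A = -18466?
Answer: 90138688/4832631 ≈ 18.652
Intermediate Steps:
34515/27303 + A/(-1062) = 34515/27303 - 18466/(-1062) = 34515*(1/27303) - 18466*(-1/1062) = 11505/9101 + 9233/531 = 90138688/4832631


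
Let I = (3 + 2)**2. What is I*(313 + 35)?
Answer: 8700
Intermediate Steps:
I = 25 (I = 5**2 = 25)
I*(313 + 35) = 25*(313 + 35) = 25*348 = 8700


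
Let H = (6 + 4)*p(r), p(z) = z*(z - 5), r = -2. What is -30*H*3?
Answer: -12600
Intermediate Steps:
p(z) = z*(-5 + z)
H = 140 (H = (6 + 4)*(-2*(-5 - 2)) = 10*(-2*(-7)) = 10*14 = 140)
-30*H*3 = -30*140*3 = -4200*3 = -12600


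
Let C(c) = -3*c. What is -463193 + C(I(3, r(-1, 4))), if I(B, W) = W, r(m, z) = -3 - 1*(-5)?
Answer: -463199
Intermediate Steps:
r(m, z) = 2 (r(m, z) = -3 + 5 = 2)
-463193 + C(I(3, r(-1, 4))) = -463193 - 3*2 = -463193 - 6 = -463199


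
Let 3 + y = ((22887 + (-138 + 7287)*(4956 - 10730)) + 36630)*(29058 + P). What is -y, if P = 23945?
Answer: 2184720533430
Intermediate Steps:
y = -2184720533430 (y = -3 + ((22887 + (-138 + 7287)*(4956 - 10730)) + 36630)*(29058 + 23945) = -3 + ((22887 + 7149*(-5774)) + 36630)*53003 = -3 + ((22887 - 41278326) + 36630)*53003 = -3 + (-41255439 + 36630)*53003 = -3 - 41218809*53003 = -3 - 2184720533427 = -2184720533430)
-y = -1*(-2184720533430) = 2184720533430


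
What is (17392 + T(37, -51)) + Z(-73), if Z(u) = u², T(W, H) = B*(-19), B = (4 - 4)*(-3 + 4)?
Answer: 22721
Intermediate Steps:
B = 0 (B = 0*1 = 0)
T(W, H) = 0 (T(W, H) = 0*(-19) = 0)
(17392 + T(37, -51)) + Z(-73) = (17392 + 0) + (-73)² = 17392 + 5329 = 22721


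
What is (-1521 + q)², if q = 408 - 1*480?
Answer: 2537649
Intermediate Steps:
q = -72 (q = 408 - 480 = -72)
(-1521 + q)² = (-1521 - 72)² = (-1593)² = 2537649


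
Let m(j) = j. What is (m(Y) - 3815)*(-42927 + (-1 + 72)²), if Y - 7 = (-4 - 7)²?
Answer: 139685682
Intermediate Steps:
Y = 128 (Y = 7 + (-4 - 7)² = 7 + (-11)² = 7 + 121 = 128)
(m(Y) - 3815)*(-42927 + (-1 + 72)²) = (128 - 3815)*(-42927 + (-1 + 72)²) = -3687*(-42927 + 71²) = -3687*(-42927 + 5041) = -3687*(-37886) = 139685682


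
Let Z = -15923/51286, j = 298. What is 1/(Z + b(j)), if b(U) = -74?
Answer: -51286/3811087 ≈ -0.013457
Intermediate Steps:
Z = -15923/51286 (Z = -15923*1/51286 = -15923/51286 ≈ -0.31047)
1/(Z + b(j)) = 1/(-15923/51286 - 74) = 1/(-3811087/51286) = -51286/3811087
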